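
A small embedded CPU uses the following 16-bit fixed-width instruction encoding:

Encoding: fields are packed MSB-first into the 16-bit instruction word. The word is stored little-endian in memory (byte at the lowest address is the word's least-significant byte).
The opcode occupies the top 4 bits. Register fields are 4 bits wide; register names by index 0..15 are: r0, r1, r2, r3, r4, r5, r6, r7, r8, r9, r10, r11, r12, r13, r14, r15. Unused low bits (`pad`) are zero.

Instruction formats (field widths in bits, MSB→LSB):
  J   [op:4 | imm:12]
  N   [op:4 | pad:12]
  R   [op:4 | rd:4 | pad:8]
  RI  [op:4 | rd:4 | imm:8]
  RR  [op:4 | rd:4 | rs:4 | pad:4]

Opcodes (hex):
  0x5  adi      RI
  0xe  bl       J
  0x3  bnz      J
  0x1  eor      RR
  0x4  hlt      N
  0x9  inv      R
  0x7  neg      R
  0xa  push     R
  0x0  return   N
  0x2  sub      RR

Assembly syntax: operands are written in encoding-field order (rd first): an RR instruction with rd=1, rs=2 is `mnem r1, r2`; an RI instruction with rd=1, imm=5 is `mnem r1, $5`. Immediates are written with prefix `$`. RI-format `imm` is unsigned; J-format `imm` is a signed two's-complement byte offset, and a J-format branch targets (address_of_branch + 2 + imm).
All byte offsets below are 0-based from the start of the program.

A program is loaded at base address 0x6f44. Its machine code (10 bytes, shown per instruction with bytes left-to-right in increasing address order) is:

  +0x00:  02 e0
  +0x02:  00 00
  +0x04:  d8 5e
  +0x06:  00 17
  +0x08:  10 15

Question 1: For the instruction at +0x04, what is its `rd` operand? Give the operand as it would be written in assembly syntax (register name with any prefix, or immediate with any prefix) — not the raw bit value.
r14

[04] d8 5e → 0x5ed8
  top 4b → 0x5 → adi [RI]
  rd@[11:8]=0xe ⇒ r14
  imm@[7:0]=0xd8 ⇒ $216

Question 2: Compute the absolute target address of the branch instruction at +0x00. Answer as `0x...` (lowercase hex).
+0x00: 02 e0 ⇒ word 0xe002 (little)
  top 4b → 0xe → bl [J]
  [11:0] imm=2 = $2
  target = base 0x6f44 + off 0x00 + 2 + imm 2 = 0x6f48

0x6f48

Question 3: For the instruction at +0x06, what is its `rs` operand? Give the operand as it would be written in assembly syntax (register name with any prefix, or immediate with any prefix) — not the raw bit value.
+0x06: 00 17 ⇒ word 0x1700 (little)
  top 4b → 0x1 → eor [RR]
  rd: (w>>8)&0xf=0x7 → r7
  rs: (w>>4)&0xf=0x0 → r0

r0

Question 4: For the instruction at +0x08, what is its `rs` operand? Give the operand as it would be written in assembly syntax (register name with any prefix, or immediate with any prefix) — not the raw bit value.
r1

[08] 10 15 → 0x1510
  op=0x1510>>12=0x1 ⇒ eor (RR)
  rd@[11:8]=0x5 ⇒ r5
  rs@[7:4]=0x1 ⇒ r1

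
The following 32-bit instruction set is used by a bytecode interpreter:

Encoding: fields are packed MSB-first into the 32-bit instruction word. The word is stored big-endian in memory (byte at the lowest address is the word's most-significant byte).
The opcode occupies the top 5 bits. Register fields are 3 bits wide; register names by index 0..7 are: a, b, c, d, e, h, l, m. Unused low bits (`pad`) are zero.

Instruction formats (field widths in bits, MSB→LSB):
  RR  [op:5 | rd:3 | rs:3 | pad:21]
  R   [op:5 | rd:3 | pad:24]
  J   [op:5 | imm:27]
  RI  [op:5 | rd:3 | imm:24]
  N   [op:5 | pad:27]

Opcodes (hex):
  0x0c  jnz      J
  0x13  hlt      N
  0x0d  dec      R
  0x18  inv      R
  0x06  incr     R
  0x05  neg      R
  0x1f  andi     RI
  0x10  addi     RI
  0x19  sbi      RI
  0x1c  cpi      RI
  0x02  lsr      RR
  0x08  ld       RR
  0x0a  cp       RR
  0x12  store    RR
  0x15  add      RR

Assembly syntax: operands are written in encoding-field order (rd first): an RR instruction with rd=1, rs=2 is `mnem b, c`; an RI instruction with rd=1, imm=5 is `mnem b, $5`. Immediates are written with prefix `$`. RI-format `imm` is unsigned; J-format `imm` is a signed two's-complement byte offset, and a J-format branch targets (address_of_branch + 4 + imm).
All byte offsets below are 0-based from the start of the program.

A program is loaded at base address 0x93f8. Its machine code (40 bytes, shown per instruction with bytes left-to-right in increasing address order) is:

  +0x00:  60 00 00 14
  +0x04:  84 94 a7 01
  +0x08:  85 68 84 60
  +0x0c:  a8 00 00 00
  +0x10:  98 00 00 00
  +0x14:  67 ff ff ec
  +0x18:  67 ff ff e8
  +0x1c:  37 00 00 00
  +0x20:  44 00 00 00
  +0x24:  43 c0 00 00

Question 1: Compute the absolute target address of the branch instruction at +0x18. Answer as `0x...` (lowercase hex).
@+18  big-endian(67 ff ff e8) = 0x67ffffe8
  op=0x67ffffe8>>27=0xc ⇒ jnz (J)
  imm@[26:0]=0x7ffffe8 (s27→-24) ⇒ $-24
  target = base 0x93f8 + off 0x18 + 4 + imm -24 = 0x93fc

0x93fc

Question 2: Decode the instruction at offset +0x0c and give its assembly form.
@+0c  big-endian(a8 00 00 00) = 0xa8000000
  op=0xa8000000>>27=0x15 ⇒ add (RR)
  rd: (w>>24)&0x7=0x0 → a
  rs: (w>>21)&0x7=0x0 → a

add a, a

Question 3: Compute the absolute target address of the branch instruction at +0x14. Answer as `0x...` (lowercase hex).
0x93fc

off 0x14: read 67 ff ff ec as big → 0x67ffffec
  op=0x67ffffec>>27=0xc ⇒ jnz (J)
  imm: (w>>0)&0x7ffffff=0x7ffffec (s27→-20) → $-20
  target = base 0x93f8 + off 0x14 + 4 + imm -20 = 0x93fc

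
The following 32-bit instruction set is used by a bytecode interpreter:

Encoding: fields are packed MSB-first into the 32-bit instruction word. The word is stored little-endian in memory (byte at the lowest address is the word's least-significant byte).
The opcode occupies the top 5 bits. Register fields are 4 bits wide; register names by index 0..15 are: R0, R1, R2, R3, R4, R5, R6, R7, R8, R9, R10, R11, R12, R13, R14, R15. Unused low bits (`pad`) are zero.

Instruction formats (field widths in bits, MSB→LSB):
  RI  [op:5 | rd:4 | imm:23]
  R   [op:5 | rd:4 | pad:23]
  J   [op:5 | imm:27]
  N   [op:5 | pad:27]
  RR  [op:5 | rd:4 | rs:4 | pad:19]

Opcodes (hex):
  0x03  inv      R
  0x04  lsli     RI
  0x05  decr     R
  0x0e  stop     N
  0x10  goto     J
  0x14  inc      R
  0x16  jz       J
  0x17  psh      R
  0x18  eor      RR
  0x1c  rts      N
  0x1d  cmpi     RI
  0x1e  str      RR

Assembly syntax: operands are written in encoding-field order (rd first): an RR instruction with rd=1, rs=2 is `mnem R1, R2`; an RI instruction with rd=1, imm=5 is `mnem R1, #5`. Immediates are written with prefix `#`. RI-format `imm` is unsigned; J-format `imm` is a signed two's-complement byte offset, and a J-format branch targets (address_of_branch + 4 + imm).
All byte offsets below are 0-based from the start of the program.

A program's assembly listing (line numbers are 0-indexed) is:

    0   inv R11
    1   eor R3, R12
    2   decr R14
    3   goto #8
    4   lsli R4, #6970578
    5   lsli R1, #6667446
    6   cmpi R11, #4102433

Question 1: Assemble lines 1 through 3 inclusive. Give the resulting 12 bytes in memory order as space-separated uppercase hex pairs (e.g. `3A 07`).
line 1 (eor): pack op=0x18:5|rd=3:4|rs=12:4|pad=0:19 = 0xc1e00000; little→ 00 00 e0 c1
line 2 (decr): pack op=0x5:5|rd=14:4|pad=0:23 = 0x2f000000; little→ 00 00 00 2f
line 3 (goto): pack op=0x10:5|imm=8:27 = 0x80000008; little→ 08 00 00 80

00 00 E0 C1 00 00 00 2F 08 00 00 80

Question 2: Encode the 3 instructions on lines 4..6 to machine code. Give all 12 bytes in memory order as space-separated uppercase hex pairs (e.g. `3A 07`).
L4: lsli op=0x4:5|rd=4:4|imm=6970578:23 ⇒ 0x226a5cd2 ⇒ little d2 5c 6a 22
L5: lsli op=0x4:5|rd=1:4|imm=6667446:23 ⇒ 0x20e5bcb6 ⇒ little b6 bc e5 20
L6: cmpi op=0x1d:5|rd=11:4|imm=4102433:23 ⇒ 0xedbe9921 ⇒ little 21 99 be ed

D2 5C 6A 22 B6 BC E5 20 21 99 BE ED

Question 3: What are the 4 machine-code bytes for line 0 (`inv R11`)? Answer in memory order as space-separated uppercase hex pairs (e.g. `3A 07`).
00 00 80 1D

0. inv fields op=0x3:5|rd=11:4|pad=0:23 → word 1d800000h → 00 00 80 1d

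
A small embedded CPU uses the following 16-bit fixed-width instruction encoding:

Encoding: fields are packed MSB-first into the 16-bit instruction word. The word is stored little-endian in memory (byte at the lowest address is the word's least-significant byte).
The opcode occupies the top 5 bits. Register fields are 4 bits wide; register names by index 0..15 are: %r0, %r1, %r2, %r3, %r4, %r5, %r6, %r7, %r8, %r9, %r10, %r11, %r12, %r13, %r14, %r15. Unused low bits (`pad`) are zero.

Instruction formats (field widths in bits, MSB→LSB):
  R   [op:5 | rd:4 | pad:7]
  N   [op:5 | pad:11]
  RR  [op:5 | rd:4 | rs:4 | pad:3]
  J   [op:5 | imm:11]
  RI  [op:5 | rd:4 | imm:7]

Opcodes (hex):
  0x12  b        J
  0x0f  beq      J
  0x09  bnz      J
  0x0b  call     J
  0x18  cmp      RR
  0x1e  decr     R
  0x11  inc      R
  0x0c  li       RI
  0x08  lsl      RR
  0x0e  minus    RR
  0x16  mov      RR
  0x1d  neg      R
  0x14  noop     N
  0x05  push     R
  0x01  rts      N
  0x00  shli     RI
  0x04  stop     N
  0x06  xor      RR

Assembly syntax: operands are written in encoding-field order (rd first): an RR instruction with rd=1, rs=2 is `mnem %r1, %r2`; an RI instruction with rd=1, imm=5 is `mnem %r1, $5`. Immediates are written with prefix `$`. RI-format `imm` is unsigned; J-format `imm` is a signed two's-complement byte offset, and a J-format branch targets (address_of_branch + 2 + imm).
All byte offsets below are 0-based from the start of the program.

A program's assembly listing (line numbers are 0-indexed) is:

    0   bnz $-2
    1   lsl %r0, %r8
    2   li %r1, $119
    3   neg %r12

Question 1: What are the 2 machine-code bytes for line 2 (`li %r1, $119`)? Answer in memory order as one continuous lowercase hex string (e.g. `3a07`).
f760

2. li fields op=0xc:5|rd=1:4|imm=119:7 → word 60f7h → f7 60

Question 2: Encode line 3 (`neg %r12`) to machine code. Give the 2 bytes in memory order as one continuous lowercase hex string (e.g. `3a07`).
3. neg fields op=0x1d:5|rd=12:4|pad=0:7 → word ee00h → 00 ee

00ee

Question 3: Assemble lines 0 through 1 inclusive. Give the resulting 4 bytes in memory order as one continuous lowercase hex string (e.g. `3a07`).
fe4f4040

0. bnz fields op=0x9:5|imm=-2:11 → word 4ffeh → fe 4f
1. lsl fields op=0x8:5|rd=0:4|rs=8:4|pad=0:3 → word 4040h → 40 40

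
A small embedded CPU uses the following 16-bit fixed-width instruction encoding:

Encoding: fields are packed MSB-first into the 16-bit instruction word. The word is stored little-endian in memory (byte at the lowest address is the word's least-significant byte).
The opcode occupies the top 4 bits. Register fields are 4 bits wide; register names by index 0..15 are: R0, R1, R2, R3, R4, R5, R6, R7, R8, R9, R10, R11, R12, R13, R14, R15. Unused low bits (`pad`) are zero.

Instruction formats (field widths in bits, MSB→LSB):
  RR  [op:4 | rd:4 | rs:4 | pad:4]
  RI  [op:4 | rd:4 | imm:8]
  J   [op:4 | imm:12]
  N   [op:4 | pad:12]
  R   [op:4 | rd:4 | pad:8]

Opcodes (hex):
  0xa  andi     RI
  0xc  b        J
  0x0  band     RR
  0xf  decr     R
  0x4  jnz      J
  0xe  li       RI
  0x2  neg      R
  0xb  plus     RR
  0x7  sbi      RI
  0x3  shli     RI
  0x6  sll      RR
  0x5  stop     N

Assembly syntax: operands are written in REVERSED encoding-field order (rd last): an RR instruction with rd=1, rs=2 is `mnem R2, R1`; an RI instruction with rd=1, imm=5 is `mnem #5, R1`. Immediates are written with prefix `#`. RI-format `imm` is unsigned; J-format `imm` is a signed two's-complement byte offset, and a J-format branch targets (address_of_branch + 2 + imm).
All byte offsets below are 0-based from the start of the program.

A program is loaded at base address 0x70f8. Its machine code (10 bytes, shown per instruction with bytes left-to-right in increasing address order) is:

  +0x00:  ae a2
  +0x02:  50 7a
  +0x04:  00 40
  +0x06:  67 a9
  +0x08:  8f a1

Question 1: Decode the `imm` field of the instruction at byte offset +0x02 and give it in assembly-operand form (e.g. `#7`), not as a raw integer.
@+02  little-endian(50 7a) = 0x7a50
  top 4b → 0x7 → sbi [RI]
  rd: (w>>8)&0xf=0xa → R10
  imm: (w>>0)&0xff=0x50 → #80

#80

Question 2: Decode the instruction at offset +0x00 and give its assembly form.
andi #174, R2

[00] ae a2 → 0xa2ae
  opcode bits[15:12]=0xa: andi/RI
  rd: (w>>8)&0xf=0x2 → R2
  imm: (w>>0)&0xff=0xae → #174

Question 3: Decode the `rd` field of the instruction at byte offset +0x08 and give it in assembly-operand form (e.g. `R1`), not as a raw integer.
@+08  little-endian(8f a1) = 0xa18f
  opcode bits[15:12]=0xa: andi/RI
  [11:8] rd=1 = R1
  [7:0] imm=143 = #143

R1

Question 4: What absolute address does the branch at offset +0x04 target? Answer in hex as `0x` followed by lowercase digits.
@+04  little-endian(00 40) = 0x4000
  op=0x4000>>12=0x4 ⇒ jnz (J)
  imm: (w>>0)&0xfff=0x0 → #0
  target = base 0x70f8 + off 0x04 + 2 + imm 0 = 0x70fe

0x70fe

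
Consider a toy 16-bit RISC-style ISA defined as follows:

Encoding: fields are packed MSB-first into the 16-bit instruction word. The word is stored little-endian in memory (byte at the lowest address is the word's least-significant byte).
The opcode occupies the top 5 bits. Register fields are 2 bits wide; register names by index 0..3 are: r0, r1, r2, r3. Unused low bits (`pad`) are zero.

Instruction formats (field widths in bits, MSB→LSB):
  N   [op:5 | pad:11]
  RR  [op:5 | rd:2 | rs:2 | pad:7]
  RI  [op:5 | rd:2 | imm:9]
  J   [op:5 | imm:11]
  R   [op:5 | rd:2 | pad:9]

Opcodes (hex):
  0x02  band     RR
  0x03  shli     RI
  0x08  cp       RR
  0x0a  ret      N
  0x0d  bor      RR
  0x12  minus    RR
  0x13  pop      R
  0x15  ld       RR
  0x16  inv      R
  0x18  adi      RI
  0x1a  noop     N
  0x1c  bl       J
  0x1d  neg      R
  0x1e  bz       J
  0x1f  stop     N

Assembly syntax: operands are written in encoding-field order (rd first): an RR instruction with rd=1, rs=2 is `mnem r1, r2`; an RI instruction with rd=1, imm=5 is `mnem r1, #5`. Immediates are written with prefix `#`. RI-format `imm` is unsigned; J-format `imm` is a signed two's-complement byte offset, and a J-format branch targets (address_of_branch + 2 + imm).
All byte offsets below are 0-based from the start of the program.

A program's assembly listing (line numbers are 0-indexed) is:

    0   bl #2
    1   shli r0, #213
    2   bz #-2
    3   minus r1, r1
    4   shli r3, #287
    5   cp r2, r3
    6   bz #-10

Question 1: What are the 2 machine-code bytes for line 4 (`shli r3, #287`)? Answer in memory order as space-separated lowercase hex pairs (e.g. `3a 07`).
1f 1f

line 4 (shli): pack op=0x3:5|rd=3:2|imm=287:9 = 0x1f1f; little→ 1f 1f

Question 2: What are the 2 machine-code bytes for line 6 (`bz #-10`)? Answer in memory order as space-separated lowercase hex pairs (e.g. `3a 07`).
L6: bz op=0x1e:5|imm=-10:11 ⇒ 0xf7f6 ⇒ little f6 f7

f6 f7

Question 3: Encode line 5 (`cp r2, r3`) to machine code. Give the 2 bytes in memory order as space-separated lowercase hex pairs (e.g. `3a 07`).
80 45

5. cp fields op=0x8:5|rd=2:2|rs=3:2|pad=0:7 → word 4580h → 80 45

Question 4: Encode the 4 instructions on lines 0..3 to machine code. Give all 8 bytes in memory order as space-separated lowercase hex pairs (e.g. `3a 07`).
L0: bl op=0x1c:5|imm=2:11 ⇒ 0xe002 ⇒ little 02 e0
L1: shli op=0x3:5|rd=0:2|imm=213:9 ⇒ 0x18d5 ⇒ little d5 18
L2: bz op=0x1e:5|imm=-2:11 ⇒ 0xf7fe ⇒ little fe f7
L3: minus op=0x12:5|rd=1:2|rs=1:2|pad=0:7 ⇒ 0x9280 ⇒ little 80 92

02 e0 d5 18 fe f7 80 92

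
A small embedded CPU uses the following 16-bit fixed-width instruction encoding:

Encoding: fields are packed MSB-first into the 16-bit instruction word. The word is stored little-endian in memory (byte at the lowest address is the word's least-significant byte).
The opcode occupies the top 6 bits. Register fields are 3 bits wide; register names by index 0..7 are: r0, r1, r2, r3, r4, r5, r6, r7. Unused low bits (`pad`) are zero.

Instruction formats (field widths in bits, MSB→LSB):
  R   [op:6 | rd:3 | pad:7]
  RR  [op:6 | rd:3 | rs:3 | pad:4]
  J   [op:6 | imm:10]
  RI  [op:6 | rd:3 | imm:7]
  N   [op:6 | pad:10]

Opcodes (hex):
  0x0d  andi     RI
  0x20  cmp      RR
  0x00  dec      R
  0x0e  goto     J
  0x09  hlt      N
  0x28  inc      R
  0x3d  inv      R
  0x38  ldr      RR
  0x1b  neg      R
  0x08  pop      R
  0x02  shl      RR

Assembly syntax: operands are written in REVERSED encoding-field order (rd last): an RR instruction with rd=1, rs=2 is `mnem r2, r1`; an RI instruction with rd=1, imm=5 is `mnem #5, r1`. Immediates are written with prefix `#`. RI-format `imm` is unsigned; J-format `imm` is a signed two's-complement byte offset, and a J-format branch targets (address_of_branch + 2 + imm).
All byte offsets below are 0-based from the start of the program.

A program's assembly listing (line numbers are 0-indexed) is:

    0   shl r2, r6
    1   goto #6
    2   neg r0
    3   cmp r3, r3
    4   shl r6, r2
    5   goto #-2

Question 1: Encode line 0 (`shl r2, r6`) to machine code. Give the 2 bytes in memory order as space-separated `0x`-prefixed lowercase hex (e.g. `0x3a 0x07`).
0x20 0x0b

0. shl fields op=0x2:6|rd=6:3|rs=2:3|pad=0:4 → word 0b20h → 20 0b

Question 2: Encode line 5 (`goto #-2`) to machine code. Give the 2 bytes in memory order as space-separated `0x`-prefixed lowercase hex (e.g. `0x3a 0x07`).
0xfe 0x3b

5. goto fields op=0xe:6|imm=-2:10 → word 3bfeh → fe 3b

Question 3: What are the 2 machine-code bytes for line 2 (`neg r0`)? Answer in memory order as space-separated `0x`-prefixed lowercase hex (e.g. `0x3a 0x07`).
line 2 (neg): pack op=0x1b:6|rd=0:3|pad=0:7 = 0x6c00; little→ 00 6c

0x00 0x6c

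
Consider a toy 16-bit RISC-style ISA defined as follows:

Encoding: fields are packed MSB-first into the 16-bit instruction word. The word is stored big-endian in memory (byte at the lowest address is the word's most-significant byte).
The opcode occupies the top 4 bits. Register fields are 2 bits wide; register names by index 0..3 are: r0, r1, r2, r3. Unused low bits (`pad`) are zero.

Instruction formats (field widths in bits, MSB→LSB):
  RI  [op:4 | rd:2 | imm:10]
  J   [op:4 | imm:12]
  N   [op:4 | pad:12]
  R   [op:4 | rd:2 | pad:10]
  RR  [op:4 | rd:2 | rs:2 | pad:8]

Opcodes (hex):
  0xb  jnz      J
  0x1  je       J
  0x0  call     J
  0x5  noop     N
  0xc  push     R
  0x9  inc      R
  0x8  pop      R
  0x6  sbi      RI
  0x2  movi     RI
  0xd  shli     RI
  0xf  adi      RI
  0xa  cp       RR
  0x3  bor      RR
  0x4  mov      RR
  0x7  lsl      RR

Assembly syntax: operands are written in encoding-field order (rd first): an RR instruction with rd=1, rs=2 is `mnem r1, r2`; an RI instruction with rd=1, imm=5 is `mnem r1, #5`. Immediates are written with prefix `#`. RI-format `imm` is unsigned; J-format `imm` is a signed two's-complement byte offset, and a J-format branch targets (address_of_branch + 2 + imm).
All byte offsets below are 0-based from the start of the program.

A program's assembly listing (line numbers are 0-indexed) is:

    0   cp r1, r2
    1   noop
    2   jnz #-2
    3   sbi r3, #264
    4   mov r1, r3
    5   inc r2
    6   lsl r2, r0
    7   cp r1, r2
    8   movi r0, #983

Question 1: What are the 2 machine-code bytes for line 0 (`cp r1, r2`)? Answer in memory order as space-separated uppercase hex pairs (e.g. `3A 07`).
0. cp fields op=0xa:4|rd=1:2|rs=2:2|pad=0:8 → word a600h → a6 00

A6 00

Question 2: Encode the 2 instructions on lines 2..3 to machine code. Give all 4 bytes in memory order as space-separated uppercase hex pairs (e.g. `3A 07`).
L2: jnz op=0xb:4|imm=-2:12 ⇒ 0xbffe ⇒ big bf fe
L3: sbi op=0x6:4|rd=3:2|imm=264:10 ⇒ 0x6d08 ⇒ big 6d 08

BF FE 6D 08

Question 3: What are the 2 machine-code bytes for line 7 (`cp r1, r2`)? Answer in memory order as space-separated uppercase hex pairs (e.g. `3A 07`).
A6 00

L7: cp op=0xa:4|rd=1:2|rs=2:2|pad=0:8 ⇒ 0xa600 ⇒ big a6 00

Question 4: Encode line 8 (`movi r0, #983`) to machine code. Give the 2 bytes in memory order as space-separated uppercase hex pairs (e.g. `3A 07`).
line 8 (movi): pack op=0x2:4|rd=0:2|imm=983:10 = 0x23d7; big→ 23 d7

23 D7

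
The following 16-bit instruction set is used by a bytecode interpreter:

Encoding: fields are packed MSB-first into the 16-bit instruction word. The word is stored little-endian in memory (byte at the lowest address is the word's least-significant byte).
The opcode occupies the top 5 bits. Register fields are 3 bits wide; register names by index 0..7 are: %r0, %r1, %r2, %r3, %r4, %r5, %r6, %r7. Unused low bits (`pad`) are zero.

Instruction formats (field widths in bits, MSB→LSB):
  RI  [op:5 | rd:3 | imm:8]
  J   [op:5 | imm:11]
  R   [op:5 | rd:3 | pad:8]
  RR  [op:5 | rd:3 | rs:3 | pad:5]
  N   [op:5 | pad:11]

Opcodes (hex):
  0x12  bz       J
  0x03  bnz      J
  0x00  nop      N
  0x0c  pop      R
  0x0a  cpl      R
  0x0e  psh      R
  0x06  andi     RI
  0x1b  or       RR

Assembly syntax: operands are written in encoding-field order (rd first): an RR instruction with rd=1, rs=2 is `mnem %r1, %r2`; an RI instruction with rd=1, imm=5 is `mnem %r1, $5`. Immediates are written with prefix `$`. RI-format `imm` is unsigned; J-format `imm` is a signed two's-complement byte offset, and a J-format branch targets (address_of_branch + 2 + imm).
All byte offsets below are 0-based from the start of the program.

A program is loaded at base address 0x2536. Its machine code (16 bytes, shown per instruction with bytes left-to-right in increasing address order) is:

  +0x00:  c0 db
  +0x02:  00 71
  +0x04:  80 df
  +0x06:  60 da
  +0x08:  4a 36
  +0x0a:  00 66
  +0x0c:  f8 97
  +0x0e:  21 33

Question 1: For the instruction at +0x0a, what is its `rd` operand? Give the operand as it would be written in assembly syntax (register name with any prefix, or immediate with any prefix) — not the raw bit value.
[0a] 00 66 → 0x6600
  top 5b → 0xc → pop [R]
  rd@[10:8]=0x6 ⇒ %r6

%r6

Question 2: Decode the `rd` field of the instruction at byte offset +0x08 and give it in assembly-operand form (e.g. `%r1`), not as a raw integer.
%r6

[08] 4a 36 → 0x364a
  top 5b → 0x6 → andi [RI]
  rd@[10:8]=0x6 ⇒ %r6
  imm@[7:0]=0x4a ⇒ $74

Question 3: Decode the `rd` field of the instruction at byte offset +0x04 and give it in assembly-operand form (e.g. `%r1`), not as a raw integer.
%r7

off 0x04: read 80 df as little → 0xdf80
  top 5b → 0x1b → or [RR]
  [10:8] rd=7 = %r7
  [7:5] rs=4 = %r4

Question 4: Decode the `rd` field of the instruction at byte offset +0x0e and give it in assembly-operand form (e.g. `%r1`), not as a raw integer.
+0x0e: 21 33 ⇒ word 0x3321 (little)
  op=0x3321>>11=0x6 ⇒ andi (RI)
  rd@[10:8]=0x3 ⇒ %r3
  imm@[7:0]=0x21 ⇒ $33

%r3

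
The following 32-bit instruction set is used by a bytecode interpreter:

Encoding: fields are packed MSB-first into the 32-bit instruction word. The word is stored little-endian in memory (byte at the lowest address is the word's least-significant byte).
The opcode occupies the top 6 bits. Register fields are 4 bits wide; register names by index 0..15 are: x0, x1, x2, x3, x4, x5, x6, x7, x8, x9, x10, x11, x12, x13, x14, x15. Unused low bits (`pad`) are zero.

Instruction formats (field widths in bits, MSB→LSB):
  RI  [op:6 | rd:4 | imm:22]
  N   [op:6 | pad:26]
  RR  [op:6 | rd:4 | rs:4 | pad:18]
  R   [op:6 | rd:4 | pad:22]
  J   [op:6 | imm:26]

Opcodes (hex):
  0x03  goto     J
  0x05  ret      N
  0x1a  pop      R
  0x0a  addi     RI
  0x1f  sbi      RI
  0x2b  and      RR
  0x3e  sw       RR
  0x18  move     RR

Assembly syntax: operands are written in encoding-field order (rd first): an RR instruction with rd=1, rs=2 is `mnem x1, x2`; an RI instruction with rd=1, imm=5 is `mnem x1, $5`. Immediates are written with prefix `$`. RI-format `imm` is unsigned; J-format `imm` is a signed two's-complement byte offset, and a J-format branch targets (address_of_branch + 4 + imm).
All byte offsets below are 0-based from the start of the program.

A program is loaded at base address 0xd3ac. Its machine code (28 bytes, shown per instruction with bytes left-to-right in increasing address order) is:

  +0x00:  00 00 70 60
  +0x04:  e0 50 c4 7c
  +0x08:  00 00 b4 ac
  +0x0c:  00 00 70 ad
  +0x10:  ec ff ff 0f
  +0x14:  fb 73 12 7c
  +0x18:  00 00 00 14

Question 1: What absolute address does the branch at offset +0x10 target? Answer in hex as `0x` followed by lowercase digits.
[10] ec ff ff 0f → 0x0fffffec
  top 6b → 0x3 → goto [J]
  [25:0] imm=67108844 (s26→-20) = $-20
  target = base 0xd3ac + off 0x10 + 4 + imm -20 = 0xd3ac

0xd3ac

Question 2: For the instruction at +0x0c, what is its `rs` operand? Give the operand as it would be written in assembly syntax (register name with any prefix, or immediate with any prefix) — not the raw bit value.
[0c] 00 00 70 ad → 0xad700000
  top 6b → 0x2b → and [RR]
  rd@[25:22]=0x5 ⇒ x5
  rs@[21:18]=0xc ⇒ x12

x12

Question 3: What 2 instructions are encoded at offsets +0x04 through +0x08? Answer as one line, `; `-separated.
@+04  little-endian(e0 50 c4 7c) = 0x7cc450e0
  opcode bits[31:26]=0x1f: sbi/RI
  rd@[25:22]=0x3 ⇒ x3
  imm@[21:0]=0x450e0 ⇒ $282848
@+08  little-endian(00 00 b4 ac) = 0xacb40000
  opcode bits[31:26]=0x2b: and/RR
  rd@[25:22]=0x2 ⇒ x2
  rs@[21:18]=0xd ⇒ x13

sbi x3, $282848; and x2, x13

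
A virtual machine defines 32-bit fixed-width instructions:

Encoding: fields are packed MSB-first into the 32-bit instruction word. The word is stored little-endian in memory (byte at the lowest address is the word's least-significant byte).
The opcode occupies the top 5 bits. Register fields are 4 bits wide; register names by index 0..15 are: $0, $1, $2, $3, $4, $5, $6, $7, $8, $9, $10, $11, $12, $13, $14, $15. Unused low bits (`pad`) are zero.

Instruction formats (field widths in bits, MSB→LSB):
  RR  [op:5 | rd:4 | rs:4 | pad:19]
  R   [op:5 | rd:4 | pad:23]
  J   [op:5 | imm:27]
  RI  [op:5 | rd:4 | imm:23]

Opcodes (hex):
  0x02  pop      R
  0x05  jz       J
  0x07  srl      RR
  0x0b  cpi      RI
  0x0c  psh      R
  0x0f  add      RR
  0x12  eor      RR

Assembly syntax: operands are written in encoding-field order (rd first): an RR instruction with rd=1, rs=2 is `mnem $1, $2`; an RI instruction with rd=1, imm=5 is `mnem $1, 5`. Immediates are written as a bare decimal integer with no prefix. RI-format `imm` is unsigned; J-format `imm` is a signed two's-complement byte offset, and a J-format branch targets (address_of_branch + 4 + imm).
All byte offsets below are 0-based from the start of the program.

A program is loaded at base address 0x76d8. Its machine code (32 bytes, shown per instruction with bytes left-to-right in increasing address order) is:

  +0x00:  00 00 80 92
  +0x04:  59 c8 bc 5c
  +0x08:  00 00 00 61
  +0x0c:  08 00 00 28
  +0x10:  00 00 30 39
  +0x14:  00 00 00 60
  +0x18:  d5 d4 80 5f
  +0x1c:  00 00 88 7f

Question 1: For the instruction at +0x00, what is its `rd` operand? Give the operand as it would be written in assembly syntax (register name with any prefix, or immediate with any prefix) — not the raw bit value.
$5

@+00  little-endian(00 00 80 92) = 0x92800000
  top 5b → 0x12 → eor [RR]
  rd: (w>>23)&0xf=0x5 → $5
  rs: (w>>19)&0xf=0x0 → $0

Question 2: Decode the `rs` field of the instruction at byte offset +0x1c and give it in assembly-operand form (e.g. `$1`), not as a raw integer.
[1c] 00 00 88 7f → 0x7f880000
  op=0x7f880000>>27=0xf ⇒ add (RR)
  rd@[26:23]=0xf ⇒ $15
  rs@[22:19]=0x1 ⇒ $1

$1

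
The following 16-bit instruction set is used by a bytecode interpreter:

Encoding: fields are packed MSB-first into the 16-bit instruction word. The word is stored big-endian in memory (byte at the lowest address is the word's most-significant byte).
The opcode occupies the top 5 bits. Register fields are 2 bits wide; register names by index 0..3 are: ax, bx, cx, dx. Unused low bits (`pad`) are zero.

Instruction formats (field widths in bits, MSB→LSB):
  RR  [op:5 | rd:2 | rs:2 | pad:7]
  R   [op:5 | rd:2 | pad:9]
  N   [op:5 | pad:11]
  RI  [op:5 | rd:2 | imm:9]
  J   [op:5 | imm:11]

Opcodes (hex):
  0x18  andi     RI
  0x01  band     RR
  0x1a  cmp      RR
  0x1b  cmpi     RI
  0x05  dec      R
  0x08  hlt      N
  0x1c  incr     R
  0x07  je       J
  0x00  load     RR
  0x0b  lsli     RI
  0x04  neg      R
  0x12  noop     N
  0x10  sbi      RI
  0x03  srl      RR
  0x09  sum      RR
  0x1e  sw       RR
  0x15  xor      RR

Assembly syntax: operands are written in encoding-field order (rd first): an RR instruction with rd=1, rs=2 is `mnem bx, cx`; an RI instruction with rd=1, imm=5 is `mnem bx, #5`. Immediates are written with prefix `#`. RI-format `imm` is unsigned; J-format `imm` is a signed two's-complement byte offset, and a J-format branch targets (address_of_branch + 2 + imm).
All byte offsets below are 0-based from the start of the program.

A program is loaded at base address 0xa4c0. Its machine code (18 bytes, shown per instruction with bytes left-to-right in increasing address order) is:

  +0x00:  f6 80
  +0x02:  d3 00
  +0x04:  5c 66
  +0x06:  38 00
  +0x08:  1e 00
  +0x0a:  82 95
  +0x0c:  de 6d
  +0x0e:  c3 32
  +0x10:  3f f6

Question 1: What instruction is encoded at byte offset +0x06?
@+06  big-endian(38 00) = 0x3800
  op=0x3800>>11=0x7 ⇒ je (J)
  imm@[10:0]=0x0 ⇒ #0

je #0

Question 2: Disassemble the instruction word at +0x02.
off 0x02: read d3 00 as big → 0xd300
  opcode bits[15:11]=0x1a: cmp/RR
  rd: (w>>9)&0x3=0x1 → bx
  rs: (w>>7)&0x3=0x2 → cx

cmp bx, cx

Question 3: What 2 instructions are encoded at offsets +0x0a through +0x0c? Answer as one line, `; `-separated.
+0x0a: 82 95 ⇒ word 0x8295 (big)
  op=0x8295>>11=0x10 ⇒ sbi (RI)
  [10:9] rd=1 = bx
  [8:0] imm=149 = #149
+0x0c: de 6d ⇒ word 0xde6d (big)
  op=0xde6d>>11=0x1b ⇒ cmpi (RI)
  [10:9] rd=3 = dx
  [8:0] imm=109 = #109

sbi bx, #149; cmpi dx, #109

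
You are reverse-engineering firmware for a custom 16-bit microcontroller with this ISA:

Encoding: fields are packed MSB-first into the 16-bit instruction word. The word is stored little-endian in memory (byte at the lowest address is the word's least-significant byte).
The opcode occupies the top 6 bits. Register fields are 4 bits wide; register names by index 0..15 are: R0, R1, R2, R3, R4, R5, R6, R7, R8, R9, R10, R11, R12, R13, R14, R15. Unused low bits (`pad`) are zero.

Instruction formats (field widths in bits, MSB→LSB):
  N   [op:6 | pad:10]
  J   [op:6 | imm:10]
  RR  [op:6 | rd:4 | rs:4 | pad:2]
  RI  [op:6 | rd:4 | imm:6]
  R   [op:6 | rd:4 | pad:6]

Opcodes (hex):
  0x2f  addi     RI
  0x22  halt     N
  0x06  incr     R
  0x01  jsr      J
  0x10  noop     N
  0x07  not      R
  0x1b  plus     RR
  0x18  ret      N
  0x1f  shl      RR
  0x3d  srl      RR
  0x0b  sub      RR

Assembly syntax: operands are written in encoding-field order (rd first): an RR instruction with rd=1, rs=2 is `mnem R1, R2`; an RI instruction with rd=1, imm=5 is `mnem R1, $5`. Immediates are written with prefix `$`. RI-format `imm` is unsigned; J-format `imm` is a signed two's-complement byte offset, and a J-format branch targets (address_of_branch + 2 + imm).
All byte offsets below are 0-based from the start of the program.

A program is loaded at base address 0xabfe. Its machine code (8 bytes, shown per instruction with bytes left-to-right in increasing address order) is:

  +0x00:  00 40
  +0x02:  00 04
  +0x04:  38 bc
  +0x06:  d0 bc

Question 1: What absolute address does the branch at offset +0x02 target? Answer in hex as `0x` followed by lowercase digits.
0xac02

[02] 00 04 → 0x0400
  opcode bits[15:10]=0x1: jsr/J
  imm@[9:0]=0x0 ⇒ $0
  target = base 0xabfe + off 0x02 + 2 + imm 0 = 0xac02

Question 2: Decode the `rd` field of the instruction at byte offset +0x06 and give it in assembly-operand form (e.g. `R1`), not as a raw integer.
[06] d0 bc → 0xbcd0
  op=0xbcd0>>10=0x2f ⇒ addi (RI)
  rd@[9:6]=0x3 ⇒ R3
  imm@[5:0]=0x10 ⇒ $16

R3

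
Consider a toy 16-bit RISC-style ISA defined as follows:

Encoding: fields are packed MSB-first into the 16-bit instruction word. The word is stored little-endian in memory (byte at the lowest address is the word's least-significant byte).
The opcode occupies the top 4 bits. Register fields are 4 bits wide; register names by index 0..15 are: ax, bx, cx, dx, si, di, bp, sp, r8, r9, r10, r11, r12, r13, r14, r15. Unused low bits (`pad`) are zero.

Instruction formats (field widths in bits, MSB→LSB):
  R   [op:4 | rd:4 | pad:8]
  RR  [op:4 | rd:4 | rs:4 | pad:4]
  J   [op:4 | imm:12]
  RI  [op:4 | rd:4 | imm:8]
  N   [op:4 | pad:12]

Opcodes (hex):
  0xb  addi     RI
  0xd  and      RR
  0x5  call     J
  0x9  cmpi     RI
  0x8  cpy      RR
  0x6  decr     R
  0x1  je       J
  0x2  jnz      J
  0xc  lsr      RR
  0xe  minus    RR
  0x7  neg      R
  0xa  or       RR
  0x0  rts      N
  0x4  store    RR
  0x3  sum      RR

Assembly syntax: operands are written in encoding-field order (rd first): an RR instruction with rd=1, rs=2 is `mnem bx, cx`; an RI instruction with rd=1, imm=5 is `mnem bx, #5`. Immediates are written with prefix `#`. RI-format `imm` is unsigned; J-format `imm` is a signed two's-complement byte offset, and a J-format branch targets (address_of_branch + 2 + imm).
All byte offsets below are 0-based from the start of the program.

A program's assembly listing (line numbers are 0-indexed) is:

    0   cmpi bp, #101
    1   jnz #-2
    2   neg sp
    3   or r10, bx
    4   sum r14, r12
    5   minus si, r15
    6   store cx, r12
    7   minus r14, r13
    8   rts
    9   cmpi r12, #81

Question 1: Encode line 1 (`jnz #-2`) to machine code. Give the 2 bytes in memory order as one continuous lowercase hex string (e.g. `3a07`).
fe2f

line 1 (jnz): pack op=0x2:4|imm=-2:12 = 0x2ffe; little→ fe 2f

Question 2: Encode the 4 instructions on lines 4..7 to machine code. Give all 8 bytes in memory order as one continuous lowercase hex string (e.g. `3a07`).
c03ef0e4c042d0ee

L4: sum op=0x3:4|rd=14:4|rs=12:4|pad=0:4 ⇒ 0x3ec0 ⇒ little c0 3e
L5: minus op=0xe:4|rd=4:4|rs=15:4|pad=0:4 ⇒ 0xe4f0 ⇒ little f0 e4
L6: store op=0x4:4|rd=2:4|rs=12:4|pad=0:4 ⇒ 0x42c0 ⇒ little c0 42
L7: minus op=0xe:4|rd=14:4|rs=13:4|pad=0:4 ⇒ 0xeed0 ⇒ little d0 ee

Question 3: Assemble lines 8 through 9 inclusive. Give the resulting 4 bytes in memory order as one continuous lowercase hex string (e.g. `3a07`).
L8: rts op=0x0:4|pad=0:12 ⇒ 0x0000 ⇒ little 00 00
L9: cmpi op=0x9:4|rd=12:4|imm=81:8 ⇒ 0x9c51 ⇒ little 51 9c

0000519c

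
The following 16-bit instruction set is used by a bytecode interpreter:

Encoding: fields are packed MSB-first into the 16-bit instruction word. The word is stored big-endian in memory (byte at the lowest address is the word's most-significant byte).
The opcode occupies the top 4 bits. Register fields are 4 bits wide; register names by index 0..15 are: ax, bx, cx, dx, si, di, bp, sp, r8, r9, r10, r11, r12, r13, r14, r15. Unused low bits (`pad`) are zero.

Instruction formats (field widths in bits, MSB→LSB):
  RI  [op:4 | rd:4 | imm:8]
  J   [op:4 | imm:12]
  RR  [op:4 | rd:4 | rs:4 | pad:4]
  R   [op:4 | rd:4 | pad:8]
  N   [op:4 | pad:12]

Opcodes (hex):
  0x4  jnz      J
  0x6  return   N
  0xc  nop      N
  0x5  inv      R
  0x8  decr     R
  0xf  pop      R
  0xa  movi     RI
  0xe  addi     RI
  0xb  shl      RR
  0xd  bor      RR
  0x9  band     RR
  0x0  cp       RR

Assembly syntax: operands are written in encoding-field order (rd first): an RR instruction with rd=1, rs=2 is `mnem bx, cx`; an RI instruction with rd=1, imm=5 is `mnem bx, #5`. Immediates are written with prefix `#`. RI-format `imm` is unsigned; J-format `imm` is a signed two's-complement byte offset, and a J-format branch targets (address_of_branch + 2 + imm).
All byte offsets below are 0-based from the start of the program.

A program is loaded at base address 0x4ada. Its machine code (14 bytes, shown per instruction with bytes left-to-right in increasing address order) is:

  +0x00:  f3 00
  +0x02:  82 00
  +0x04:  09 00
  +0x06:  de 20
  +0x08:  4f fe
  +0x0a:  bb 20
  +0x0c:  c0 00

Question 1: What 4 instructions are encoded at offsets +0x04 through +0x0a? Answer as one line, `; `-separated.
@+04  big-endian(09 00) = 0x0900
  op=0x0900>>12=0x0 ⇒ cp (RR)
  [11:8] rd=9 = r9
  [7:4] rs=0 = ax
@+06  big-endian(de 20) = 0xde20
  op=0xde20>>12=0xd ⇒ bor (RR)
  [11:8] rd=14 = r14
  [7:4] rs=2 = cx
@+08  big-endian(4f fe) = 0x4ffe
  op=0x4ffe>>12=0x4 ⇒ jnz (J)
  [11:0] imm=4094 (s12→-2) = #-2
@+0a  big-endian(bb 20) = 0xbb20
  op=0xbb20>>12=0xb ⇒ shl (RR)
  [11:8] rd=11 = r11
  [7:4] rs=2 = cx

cp r9, ax; bor r14, cx; jnz #-2; shl r11, cx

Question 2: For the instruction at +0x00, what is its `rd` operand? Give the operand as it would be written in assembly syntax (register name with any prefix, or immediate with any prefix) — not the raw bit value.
dx

+0x00: f3 00 ⇒ word 0xf300 (big)
  opcode bits[15:12]=0xf: pop/R
  rd: (w>>8)&0xf=0x3 → dx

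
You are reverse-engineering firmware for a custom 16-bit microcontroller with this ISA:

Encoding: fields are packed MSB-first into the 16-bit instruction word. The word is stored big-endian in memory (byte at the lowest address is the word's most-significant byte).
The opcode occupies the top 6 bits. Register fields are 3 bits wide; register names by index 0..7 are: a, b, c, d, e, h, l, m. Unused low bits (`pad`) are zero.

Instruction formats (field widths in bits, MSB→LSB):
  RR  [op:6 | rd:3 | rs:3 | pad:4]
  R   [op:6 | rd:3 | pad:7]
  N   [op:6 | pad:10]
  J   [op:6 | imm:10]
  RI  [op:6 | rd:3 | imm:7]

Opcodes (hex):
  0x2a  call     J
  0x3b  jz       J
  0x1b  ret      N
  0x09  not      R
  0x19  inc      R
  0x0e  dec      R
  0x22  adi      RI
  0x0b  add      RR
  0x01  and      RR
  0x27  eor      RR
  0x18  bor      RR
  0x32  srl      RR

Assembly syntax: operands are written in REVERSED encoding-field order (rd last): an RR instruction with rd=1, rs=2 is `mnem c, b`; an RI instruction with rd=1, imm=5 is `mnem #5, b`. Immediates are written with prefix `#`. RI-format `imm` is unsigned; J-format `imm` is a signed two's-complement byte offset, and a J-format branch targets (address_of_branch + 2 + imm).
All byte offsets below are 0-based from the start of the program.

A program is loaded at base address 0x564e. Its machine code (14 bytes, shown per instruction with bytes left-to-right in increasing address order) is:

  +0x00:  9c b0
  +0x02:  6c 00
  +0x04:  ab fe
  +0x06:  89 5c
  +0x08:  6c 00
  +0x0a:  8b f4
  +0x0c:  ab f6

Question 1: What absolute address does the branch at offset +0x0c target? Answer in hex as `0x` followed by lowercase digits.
+0x0c: ab f6 ⇒ word 0xabf6 (big)
  top 6b → 0x2a → call [J]
  imm@[9:0]=0x3f6 (s10→-10) ⇒ #-10
  target = base 0x564e + off 0x0c + 2 + imm -10 = 0x5652

0x5652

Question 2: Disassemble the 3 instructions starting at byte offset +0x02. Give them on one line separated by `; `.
ret; call #-2; adi #92, c

[02] 6c 00 → 0x6c00
  opcode bits[15:10]=0x1b: ret/N
[04] ab fe → 0xabfe
  opcode bits[15:10]=0x2a: call/J
  imm: (w>>0)&0x3ff=0x3fe (s10→-2) → #-2
[06] 89 5c → 0x895c
  opcode bits[15:10]=0x22: adi/RI
  rd: (w>>7)&0x7=0x2 → c
  imm: (w>>0)&0x7f=0x5c → #92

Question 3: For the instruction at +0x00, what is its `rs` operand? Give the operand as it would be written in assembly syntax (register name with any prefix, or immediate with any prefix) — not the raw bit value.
[00] 9c b0 → 0x9cb0
  op=0x9cb0>>10=0x27 ⇒ eor (RR)
  [9:7] rd=1 = b
  [6:4] rs=3 = d

d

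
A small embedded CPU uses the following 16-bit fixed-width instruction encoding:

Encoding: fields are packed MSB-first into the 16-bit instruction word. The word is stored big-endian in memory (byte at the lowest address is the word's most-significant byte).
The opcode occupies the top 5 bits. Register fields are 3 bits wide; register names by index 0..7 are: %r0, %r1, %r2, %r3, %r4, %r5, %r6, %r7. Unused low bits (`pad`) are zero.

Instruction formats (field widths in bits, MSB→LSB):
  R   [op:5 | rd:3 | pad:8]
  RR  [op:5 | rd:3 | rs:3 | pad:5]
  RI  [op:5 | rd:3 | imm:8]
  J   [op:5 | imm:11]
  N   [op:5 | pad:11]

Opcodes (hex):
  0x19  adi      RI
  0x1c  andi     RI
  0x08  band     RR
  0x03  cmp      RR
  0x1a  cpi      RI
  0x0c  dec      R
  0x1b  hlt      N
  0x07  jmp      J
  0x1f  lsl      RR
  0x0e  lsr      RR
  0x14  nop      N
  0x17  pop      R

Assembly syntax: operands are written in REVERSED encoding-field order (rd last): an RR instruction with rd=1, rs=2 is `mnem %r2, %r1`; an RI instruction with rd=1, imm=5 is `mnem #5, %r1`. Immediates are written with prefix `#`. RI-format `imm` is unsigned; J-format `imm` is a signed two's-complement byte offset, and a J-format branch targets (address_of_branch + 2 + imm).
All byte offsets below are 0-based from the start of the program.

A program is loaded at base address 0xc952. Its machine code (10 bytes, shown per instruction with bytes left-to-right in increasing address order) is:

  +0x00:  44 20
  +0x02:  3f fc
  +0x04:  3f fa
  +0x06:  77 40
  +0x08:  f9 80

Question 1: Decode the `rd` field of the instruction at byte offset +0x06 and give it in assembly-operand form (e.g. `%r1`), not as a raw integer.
%r7

off 0x06: read 77 40 as big → 0x7740
  opcode bits[15:11]=0xe: lsr/RR
  [10:8] rd=7 = %r7
  [7:5] rs=2 = %r2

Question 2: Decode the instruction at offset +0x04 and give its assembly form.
+0x04: 3f fa ⇒ word 0x3ffa (big)
  top 5b → 0x7 → jmp [J]
  imm: (w>>0)&0x7ff=0x7fa (s11→-6) → #-6

jmp #-6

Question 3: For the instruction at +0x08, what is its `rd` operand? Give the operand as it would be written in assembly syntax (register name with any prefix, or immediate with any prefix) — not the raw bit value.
%r1

[08] f9 80 → 0xf980
  op=0xf980>>11=0x1f ⇒ lsl (RR)
  [10:8] rd=1 = %r1
  [7:5] rs=4 = %r4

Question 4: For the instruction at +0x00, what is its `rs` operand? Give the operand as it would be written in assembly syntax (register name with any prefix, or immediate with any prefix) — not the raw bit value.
%r1

[00] 44 20 → 0x4420
  op=0x4420>>11=0x8 ⇒ band (RR)
  rd: (w>>8)&0x7=0x4 → %r4
  rs: (w>>5)&0x7=0x1 → %r1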